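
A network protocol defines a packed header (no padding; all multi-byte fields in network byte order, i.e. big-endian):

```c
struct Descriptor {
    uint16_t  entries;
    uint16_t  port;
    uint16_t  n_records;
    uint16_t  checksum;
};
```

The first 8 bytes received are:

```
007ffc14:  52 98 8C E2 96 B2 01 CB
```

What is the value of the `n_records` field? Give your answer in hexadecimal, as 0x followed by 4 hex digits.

`n_records` follows `entries` (2 B), `port` (2 B), so it starts at offset 2 + 2 = 4 and occupies 2 bytes.
Bytes at offsets 4..5: 96 B2.
Big-endian stores the most-significant byte at the lowest address.
The bytes are already most-significant first: 0x96B2.

0x96B2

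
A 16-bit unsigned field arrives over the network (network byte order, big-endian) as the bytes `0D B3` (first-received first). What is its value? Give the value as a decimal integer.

Big-endian: lowest address holds the most-significant byte.
The bytes are already most-significant first: 0x0DB3.
0x0DB3 = 3507.

3507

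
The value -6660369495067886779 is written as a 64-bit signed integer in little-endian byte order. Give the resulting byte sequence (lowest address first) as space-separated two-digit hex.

Two's complement of -6660369495067886779 in 64 bits: 6660369495067886779 = 0x5C6E62C4825E84BB; invert → 0xA3919D3B7DA17B44; add 1 → 0xA3919D3B7DA17B45.
Split into bytes (most-significant first): A3 91 9D 3B 7D A1 7B 45.
In little-endian order the low byte comes first in memory.
So at ascending addresses the bytes are 45 7B A1 7D 3B 9D 91 A3.

45 7B A1 7D 3B 9D 91 A3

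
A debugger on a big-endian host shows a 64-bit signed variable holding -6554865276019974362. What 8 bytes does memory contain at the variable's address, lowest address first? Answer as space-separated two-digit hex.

Two's complement of -6554865276019974362 in 64 bits: 6554865276019974362 = 0x5AF78F3D47B6A0DA; invert → 0xA50870C2B8495F25; add 1 → 0xA50870C2B8495F26.
Split into bytes (most-significant first): A5 08 70 C2 B8 49 5F 26.
Big-endian: lowest address holds the most-significant byte.
So the memory order matches the most-significant-first order: A5 08 70 C2 B8 49 5F 26.

A5 08 70 C2 B8 49 5F 26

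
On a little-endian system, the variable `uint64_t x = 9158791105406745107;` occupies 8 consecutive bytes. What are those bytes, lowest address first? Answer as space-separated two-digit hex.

9158791105406745107 in hexadecimal, padded to 64 bits, is 0x7F1A8FFC29C6BA13.
Split into bytes (most-significant first): 7F 1A 8F FC 29 C6 BA 13.
Little-endian: lowest address holds the least-significant byte.
So at ascending addresses the bytes are 13 BA C6 29 FC 8F 1A 7F.

13 BA C6 29 FC 8F 1A 7F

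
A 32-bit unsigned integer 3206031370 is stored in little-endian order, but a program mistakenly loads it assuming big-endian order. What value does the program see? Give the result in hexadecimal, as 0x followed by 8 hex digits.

0x0A2818BF

3206031370 in 32-bit hexadecimal is 0xBF18280A.
Stored little-endian, the bytes at ascending addresses are 0A 28 18 BF.
Read back as big-endian, the last byte is least significant, giving 0x0A2818BF.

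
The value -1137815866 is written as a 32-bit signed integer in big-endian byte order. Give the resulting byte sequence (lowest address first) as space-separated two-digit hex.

BC 2E 4E C6

Two's complement of -1137815866 in 32 bits: 1137815866 = 0x43D1B13A; invert → 0xBC2E4EC5; add 1 → 0xBC2E4EC6.
Split into bytes (most-significant first): BC 2E 4E C6.
In big-endian order the high byte comes first in memory.
So the memory order matches the most-significant-first order: BC 2E 4E C6.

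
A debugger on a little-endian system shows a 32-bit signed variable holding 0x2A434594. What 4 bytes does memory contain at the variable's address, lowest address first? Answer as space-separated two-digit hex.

94 45 43 2A

Split into bytes (most-significant first): 2A 43 45 94.
In little-endian order the low byte comes first in memory.
So at ascending addresses the bytes are 94 45 43 2A.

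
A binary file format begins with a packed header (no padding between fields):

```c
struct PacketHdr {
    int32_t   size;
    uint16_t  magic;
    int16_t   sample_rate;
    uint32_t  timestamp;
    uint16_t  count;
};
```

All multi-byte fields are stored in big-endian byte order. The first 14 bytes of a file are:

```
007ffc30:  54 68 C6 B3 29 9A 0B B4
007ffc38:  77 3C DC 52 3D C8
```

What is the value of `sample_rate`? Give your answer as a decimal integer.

2996

`sample_rate` follows `size` (4 B), `magic` (2 B), so it starts at offset 4 + 2 = 6 and occupies 2 bytes.
Bytes at offsets 6..7: 0B B4.
Big-endian stores the most-significant byte at the lowest address.
The bytes are already most-significant first: 0x0BB4.
0x0BB4 = 2996.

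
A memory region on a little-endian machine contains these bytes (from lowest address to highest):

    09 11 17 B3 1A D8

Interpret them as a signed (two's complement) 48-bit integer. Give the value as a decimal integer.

In little-endian order the low byte comes first in memory.
Reassemble most-significant byte first: D8 1A B3 17 11 09 → 0xD81AB3171109.
Top bit is set, so as a signed 48-bit value this is 0xD81AB3171109 − 2^48 = -43865791327991.

-43865791327991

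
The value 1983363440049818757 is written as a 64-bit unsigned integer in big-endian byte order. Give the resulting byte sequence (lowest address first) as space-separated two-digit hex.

1B 86 52 8A 58 AA 8C 85

1983363440049818757 in hexadecimal, padded to 64 bits, is 0x1B86528A58AA8C85.
Split into bytes (most-significant first): 1B 86 52 8A 58 AA 8C 85.
In big-endian order the high byte comes first in memory.
So the memory order matches the most-significant-first order: 1B 86 52 8A 58 AA 8C 85.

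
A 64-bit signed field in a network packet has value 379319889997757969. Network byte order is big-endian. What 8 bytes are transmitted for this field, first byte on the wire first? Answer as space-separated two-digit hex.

05 43 9D 6E 23 8E 7E 11

379319889997757969 in hexadecimal, padded to 64 bits, is 0x05439D6E238E7E11.
Split into bytes (most-significant first): 05 43 9D 6E 23 8E 7E 11.
Big-endian: lowest address holds the most-significant byte.
So the memory order matches the most-significant-first order: 05 43 9D 6E 23 8E 7E 11.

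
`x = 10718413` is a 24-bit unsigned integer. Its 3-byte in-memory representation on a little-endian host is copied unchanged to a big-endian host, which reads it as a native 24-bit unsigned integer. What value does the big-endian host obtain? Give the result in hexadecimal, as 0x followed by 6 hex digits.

0xCD8CA3

10718413 in 24-bit hexadecimal is 0xA38CCD.
Stored little-endian, the bytes at ascending addresses are CD 8C A3.
Read back as big-endian, the last byte is least significant, giving 0xCD8CA3.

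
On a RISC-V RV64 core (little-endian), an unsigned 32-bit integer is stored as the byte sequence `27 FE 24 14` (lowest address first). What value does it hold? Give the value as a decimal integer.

337968679

Little-endian: lowest address holds the least-significant byte.
Reassemble most-significant byte first: 14 24 FE 27 → 0x1424FE27.
0x1424FE27 = 337968679.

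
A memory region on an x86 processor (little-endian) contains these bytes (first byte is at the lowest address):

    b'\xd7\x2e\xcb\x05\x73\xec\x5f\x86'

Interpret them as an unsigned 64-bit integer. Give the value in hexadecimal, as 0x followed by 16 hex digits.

0x865FEC7305CB2ED7

Little-endian: lowest address holds the least-significant byte.
Reassemble most-significant byte first: 86 5F EC 73 05 CB 2E D7 → 0x865FEC7305CB2ED7.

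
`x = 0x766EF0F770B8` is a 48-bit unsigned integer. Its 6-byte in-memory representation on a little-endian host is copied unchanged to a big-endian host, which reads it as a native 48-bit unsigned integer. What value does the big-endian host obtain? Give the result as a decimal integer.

202795335577206

Stored little-endian, the bytes at ascending addresses are B8 70 F7 F0 6E 76.
Read back as big-endian, the last byte is least significant, giving 0xB870F7F06E76.
0xB870F7F06E76 = 202795335577206.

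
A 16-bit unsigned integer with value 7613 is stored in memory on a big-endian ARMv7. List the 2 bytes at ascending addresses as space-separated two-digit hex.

1D BD

7613 in hexadecimal, padded to 16 bits, is 0x1DBD.
Split into bytes (most-significant first): 1D BD.
Big-endian: lowest address holds the most-significant byte.
So the memory order matches the most-significant-first order: 1D BD.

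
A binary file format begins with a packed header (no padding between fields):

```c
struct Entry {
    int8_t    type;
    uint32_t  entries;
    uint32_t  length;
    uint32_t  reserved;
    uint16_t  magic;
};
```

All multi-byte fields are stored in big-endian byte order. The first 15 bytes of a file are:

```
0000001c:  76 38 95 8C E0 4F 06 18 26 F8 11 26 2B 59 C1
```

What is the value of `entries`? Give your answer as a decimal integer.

949325024

`entries` follows `type` (1 byte), so it starts at byte offset 1 and occupies 4 bytes.
Bytes at offsets 1..4: 38 95 8C E0.
In big-endian order the high byte comes first in memory.
The bytes are already most-significant first: 0x38958CE0.
0x38958CE0 = 949325024.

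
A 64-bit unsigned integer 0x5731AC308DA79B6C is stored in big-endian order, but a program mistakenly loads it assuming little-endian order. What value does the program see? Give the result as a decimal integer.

Stored big-endian, the bytes at ascending addresses are 57 31 AC 30 8D A7 9B 6C.
Read back as little-endian, the first byte is least significant, giving 0x6C9BA78D30AC3157.
0x6C9BA78D30AC3157 = 7826033002335187287.

7826033002335187287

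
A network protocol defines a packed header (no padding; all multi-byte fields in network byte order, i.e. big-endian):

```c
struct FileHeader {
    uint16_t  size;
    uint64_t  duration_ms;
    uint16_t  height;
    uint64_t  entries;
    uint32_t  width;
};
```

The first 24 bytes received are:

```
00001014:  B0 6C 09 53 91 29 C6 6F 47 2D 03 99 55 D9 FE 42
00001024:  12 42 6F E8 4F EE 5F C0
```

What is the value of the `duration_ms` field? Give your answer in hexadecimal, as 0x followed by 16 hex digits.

`duration_ms` follows `size` (2 bytes), so it starts at byte offset 2 and occupies 8 bytes.
Bytes at offsets 2..9: 09 53 91 29 C6 6F 47 2D.
Big-endian: lowest address holds the most-significant byte.
The bytes are already most-significant first: 0x09539129C66F472D.

0x09539129C66F472D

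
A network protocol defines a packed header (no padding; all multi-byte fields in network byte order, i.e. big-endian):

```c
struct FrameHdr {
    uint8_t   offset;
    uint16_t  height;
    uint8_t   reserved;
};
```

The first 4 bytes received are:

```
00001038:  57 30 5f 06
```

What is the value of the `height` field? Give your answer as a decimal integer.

12383

`height` follows `offset` (1 byte), so it starts at byte offset 1 and occupies 2 bytes.
Bytes at offsets 1..2: 30 5F.
Big-endian: lowest address holds the most-significant byte.
The bytes are already most-significant first: 0x305F.
0x305F = 12383.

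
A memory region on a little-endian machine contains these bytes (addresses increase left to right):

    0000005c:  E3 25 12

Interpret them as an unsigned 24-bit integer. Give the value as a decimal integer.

In little-endian order the low byte comes first in memory.
Reassemble most-significant byte first: 12 25 E3 → 0x1225E3.
0x1225E3 = 1189347.

1189347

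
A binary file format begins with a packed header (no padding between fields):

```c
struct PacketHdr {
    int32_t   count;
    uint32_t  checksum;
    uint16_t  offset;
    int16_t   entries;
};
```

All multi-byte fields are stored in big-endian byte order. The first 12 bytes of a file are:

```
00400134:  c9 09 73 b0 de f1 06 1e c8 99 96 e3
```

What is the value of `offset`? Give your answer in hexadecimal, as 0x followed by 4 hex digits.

0xC899

`offset` follows `count` (4 B), `checksum` (4 B), so it starts at offset 4 + 4 = 8 and occupies 2 bytes.
Bytes at offsets 8..9: C8 99.
In big-endian order the high byte comes first in memory.
The bytes are already most-significant first: 0xC899.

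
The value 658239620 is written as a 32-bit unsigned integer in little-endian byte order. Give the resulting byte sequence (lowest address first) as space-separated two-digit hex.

84 F0 3B 27

658239620 in hexadecimal, padded to 32 bits, is 0x273BF084.
Split into bytes (most-significant first): 27 3B F0 84.
In little-endian order the low byte comes first in memory.
So at ascending addresses the bytes are 84 F0 3B 27.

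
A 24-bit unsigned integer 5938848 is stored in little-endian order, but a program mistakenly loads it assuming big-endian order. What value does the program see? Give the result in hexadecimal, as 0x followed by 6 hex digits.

0xA09E5A

5938848 in 24-bit hexadecimal is 0x5A9EA0.
Stored little-endian, the bytes at ascending addresses are A0 9E 5A.
Read back as big-endian, the last byte is least significant, giving 0xA09E5A.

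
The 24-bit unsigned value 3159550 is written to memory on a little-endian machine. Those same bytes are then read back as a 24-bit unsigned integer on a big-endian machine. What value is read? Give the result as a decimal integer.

16659760

3159550 in 24-bit hexadecimal is 0x3035FE.
Stored little-endian, the bytes at ascending addresses are FE 35 30.
Read back as big-endian, the last byte is least significant, giving 0xFE3530.
0xFE3530 = 16659760.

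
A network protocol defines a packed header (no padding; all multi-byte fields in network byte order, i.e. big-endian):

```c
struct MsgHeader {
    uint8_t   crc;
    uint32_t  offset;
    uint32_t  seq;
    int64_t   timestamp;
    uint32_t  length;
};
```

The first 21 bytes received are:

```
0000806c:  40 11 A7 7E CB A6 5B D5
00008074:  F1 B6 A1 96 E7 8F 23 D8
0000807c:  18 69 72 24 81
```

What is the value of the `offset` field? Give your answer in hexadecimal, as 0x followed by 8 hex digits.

`offset` follows `crc` (1 byte), so it starts at byte offset 1 and occupies 4 bytes.
Bytes at offsets 1..4: 11 A7 7E CB.
Big-endian stores the most-significant byte at the lowest address.
The bytes are already most-significant first: 0x11A77ECB.

0x11A77ECB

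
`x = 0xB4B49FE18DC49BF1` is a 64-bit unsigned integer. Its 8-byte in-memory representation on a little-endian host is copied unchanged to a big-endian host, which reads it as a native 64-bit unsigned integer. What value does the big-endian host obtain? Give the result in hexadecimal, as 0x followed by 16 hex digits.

Stored little-endian, the bytes at ascending addresses are F1 9B C4 8D E1 9F B4 B4.
Read back as big-endian, the last byte is least significant, giving 0xF19BC48DE19FB4B4.

0xF19BC48DE19FB4B4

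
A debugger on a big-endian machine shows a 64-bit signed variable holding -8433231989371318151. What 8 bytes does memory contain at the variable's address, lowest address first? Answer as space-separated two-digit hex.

8A F7 24 2F D5 0F D0 79

Two's complement of -8433231989371318151 in 64 bits: 8433231989371318151 = 0x7508DBD02AF02F87; invert → 0x8AF7242FD50FD078; add 1 → 0x8AF7242FD50FD079.
Split into bytes (most-significant first): 8A F7 24 2F D5 0F D0 79.
In big-endian order the high byte comes first in memory.
So the memory order matches the most-significant-first order: 8A F7 24 2F D5 0F D0 79.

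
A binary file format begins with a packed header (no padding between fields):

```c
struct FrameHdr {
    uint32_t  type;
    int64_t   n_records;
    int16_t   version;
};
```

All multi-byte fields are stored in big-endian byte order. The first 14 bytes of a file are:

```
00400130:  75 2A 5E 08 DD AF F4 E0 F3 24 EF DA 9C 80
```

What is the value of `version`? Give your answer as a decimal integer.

-25472

`version` follows `type` (4 B), `n_records` (8 B), so it starts at offset 4 + 8 = 12 and occupies 2 bytes.
Bytes at offsets 12..13: 9C 80.
Big-endian: lowest address holds the most-significant byte.
The bytes are already most-significant first: 0x9C80.
Top bit is set, so as a signed 16-bit value this is 0x9C80 − 2^16 = -25472.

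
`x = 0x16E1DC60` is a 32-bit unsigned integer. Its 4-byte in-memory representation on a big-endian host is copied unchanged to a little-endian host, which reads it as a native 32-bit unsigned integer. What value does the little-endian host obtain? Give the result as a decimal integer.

Stored big-endian, the bytes at ascending addresses are 16 E1 DC 60.
Read back as little-endian, the first byte is least significant, giving 0x60DCE116.
0x60DCE116 = 1625088278.

1625088278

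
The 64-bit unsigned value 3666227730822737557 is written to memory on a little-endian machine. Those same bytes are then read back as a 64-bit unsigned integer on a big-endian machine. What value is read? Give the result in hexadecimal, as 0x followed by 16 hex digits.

0x952E6059B20EE132

3666227730822737557 in 64-bit hexadecimal is 0x32E10EB259602E95.
Stored little-endian, the bytes at ascending addresses are 95 2E 60 59 B2 0E E1 32.
Read back as big-endian, the last byte is least significant, giving 0x952E6059B20EE132.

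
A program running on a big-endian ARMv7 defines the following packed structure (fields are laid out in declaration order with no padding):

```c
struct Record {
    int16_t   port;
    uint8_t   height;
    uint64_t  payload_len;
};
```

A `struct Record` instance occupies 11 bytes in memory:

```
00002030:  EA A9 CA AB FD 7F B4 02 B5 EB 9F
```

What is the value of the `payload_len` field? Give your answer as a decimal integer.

12393202160709790623

`payload_len` follows `port` (2 B), `height` (1 B), so it starts at offset 2 + 1 = 3 and occupies 8 bytes.
Bytes at offsets 3..10: AB FD 7F B4 02 B5 EB 9F.
Big-endian: lowest address holds the most-significant byte.
The bytes are already most-significant first: 0xABFD7FB402B5EB9F.
0xABFD7FB402B5EB9F = 12393202160709790623.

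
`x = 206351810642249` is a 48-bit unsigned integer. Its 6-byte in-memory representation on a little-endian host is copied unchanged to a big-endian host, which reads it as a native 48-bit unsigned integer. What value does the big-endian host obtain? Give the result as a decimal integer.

80545115975099

206351810642249 in 48-bit hexadecimal is 0xBBAD065F4149.
Stored little-endian, the bytes at ascending addresses are 49 41 5F 06 AD BB.
Read back as big-endian, the last byte is least significant, giving 0x49415F06ADBB.
0x49415F06ADBB = 80545115975099.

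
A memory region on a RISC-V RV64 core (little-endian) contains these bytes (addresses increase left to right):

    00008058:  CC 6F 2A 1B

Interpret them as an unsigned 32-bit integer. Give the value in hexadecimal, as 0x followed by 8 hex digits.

Little-endian: lowest address holds the least-significant byte.
Reassemble most-significant byte first: 1B 2A 6F CC → 0x1B2A6FCC.

0x1B2A6FCC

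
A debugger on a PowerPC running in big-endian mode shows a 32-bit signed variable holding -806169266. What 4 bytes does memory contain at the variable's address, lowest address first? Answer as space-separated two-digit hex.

Two's complement of -806169266 in 32 bits: 806169266 = 0x300D2AB2; invert → 0xCFF2D54D; add 1 → 0xCFF2D54E.
Split into bytes (most-significant first): CF F2 D5 4E.
Big-endian: lowest address holds the most-significant byte.
So the memory order matches the most-significant-first order: CF F2 D5 4E.

CF F2 D5 4E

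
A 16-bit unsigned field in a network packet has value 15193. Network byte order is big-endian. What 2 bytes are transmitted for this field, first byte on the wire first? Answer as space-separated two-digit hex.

15193 in hexadecimal, padded to 16 bits, is 0x3B59.
Split into bytes (most-significant first): 3B 59.
In big-endian order the high byte comes first in memory.
So the memory order matches the most-significant-first order: 3B 59.

3B 59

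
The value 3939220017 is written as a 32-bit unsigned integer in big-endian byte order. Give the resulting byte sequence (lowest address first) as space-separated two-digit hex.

EA CB BA 31

3939220017 in hexadecimal, padded to 32 bits, is 0xEACBBA31.
Split into bytes (most-significant first): EA CB BA 31.
Big-endian: lowest address holds the most-significant byte.
So the memory order matches the most-significant-first order: EA CB BA 31.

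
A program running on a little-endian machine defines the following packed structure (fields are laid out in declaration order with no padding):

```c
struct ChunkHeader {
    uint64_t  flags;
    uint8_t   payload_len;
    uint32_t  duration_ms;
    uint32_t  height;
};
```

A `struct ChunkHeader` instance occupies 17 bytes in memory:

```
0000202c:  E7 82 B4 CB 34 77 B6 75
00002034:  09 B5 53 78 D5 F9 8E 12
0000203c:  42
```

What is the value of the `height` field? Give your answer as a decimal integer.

1108512505

`height` follows `flags` (8 B), `payload_len` (1 B), `duration_ms` (4 B), so it starts at offset 8 + 1 + 4 = 13 and occupies 4 bytes.
Bytes at offsets 13..16: F9 8E 12 42.
Little-endian: lowest address holds the least-significant byte.
Reassemble most-significant byte first: 42 12 8E F9 → 0x42128EF9.
0x42128EF9 = 1108512505.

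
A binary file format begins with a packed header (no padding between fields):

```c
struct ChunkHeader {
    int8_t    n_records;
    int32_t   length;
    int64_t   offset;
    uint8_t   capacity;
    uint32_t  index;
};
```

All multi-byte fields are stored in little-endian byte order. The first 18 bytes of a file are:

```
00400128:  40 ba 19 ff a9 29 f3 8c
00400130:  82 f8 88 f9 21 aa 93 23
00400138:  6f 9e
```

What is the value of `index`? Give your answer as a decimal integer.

2658083731

`index` follows `n_records` (1 B), `length` (4 B), `offset` (8 B), `capacity` (1 B), so it starts at offset 1 + 4 + 8 + 1 = 14 and occupies 4 bytes.
Bytes at offsets 14..17: 93 23 6F 9E.
In little-endian order the low byte comes first in memory.
Reassemble most-significant byte first: 9E 6F 23 93 → 0x9E6F2393.
0x9E6F2393 = 2658083731.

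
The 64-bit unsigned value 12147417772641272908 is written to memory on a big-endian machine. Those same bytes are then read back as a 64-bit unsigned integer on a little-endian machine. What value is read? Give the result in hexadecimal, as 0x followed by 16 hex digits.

0x4CC48CBC1A4C94A8

12147417772641272908 in 64-bit hexadecimal is 0xA8944C1ABC8CC44C.
Stored big-endian, the bytes at ascending addresses are A8 94 4C 1A BC 8C C4 4C.
Read back as little-endian, the first byte is least significant, giving 0x4CC48CBC1A4C94A8.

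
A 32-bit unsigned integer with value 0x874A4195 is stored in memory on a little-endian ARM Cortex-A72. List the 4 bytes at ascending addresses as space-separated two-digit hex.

95 41 4A 87

Split into bytes (most-significant first): 87 4A 41 95.
Little-endian stores the least-significant byte at the lowest address.
So at ascending addresses the bytes are 95 41 4A 87.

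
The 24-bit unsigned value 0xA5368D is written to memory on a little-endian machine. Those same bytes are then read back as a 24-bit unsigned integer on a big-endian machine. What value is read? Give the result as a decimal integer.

9254565

Stored little-endian, the bytes at ascending addresses are 8D 36 A5.
Read back as big-endian, the last byte is least significant, giving 0x8D36A5.
0x8D36A5 = 9254565.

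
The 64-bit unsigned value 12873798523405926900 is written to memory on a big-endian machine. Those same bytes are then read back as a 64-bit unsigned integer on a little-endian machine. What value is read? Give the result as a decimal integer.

17582492172449196210

12873798523405926900 in 64-bit hexadecimal is 0xB2A8EB8C798F01F4.
Stored big-endian, the bytes at ascending addresses are B2 A8 EB 8C 79 8F 01 F4.
Read back as little-endian, the first byte is least significant, giving 0xF4018F798CEBA8B2.
0xF4018F798CEBA8B2 = 17582492172449196210.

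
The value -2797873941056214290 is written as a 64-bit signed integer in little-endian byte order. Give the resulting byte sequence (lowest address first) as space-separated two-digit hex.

EE AA 05 71 79 F4 2B D9

Two's complement of -2797873941056214290 in 64 bits: 2797873941056214290 = 0x26D40B868EFA5512; invert → 0xD92BF4797105AAED; add 1 → 0xD92BF4797105AAEE.
Split into bytes (most-significant first): D9 2B F4 79 71 05 AA EE.
Little-endian stores the least-significant byte at the lowest address.
So at ascending addresses the bytes are EE AA 05 71 79 F4 2B D9.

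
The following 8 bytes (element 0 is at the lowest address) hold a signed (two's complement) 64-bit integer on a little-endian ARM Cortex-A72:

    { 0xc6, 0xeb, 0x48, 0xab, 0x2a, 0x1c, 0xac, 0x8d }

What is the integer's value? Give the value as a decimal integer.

Little-endian: lowest address holds the least-significant byte.
Reassemble most-significant byte first: 8D AC 1C 2A AB 48 EB C6 → 0x8DAC1C2AAB48EBC6.
Top bit is set, so as a signed 64-bit value this is 0x8DAC1C2AAB48EBC6 − 2^64 = -8238178648779592762.

-8238178648779592762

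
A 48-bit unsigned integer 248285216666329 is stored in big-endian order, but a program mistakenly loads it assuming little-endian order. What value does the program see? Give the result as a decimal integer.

248285216666329 in 48-bit hexadecimal is 0xE1D0682472D9.
Stored big-endian, the bytes at ascending addresses are E1 D0 68 24 72 D9.
Read back as little-endian, the first byte is least significant, giving 0xD9722468D0E1.
0xD9722468D0E1 = 239084260348129.

239084260348129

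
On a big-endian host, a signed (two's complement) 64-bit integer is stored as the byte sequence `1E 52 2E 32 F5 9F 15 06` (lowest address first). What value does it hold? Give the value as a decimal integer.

Big-endian: lowest address holds the most-significant byte.
The bytes are already most-significant first: 0x1E522E32F59F1506.
0x1E522E32F59F1506 = 2184859565632197894.

2184859565632197894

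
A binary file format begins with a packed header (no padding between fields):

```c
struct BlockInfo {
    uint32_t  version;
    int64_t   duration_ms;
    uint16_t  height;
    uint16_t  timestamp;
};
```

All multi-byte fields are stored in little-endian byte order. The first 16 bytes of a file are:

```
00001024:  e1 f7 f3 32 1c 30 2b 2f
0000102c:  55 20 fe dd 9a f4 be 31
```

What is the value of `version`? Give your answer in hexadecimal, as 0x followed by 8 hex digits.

0x32F3F7E1

`version` is the first field, at byte offset 0, occupying 4 bytes.
Bytes at offsets 0..3: E1 F7 F3 32.
In little-endian order the low byte comes first in memory.
Reassemble most-significant byte first: 32 F3 F7 E1 → 0x32F3F7E1.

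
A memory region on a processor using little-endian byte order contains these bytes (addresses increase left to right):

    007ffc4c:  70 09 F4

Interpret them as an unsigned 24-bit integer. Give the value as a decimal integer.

15993200

Little-endian stores the least-significant byte at the lowest address.
Reassemble most-significant byte first: F4 09 70 → 0xF40970.
0xF40970 = 15993200.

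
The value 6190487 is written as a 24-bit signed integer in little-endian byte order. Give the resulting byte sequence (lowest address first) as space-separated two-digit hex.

97 75 5E

6190487 in hexadecimal, padded to 24 bits, is 0x5E7597.
Split into bytes (most-significant first): 5E 75 97.
In little-endian order the low byte comes first in memory.
So at ascending addresses the bytes are 97 75 5E.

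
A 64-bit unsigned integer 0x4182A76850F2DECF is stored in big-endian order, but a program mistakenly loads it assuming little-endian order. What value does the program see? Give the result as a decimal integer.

14978675837847962177

Stored big-endian, the bytes at ascending addresses are 41 82 A7 68 50 F2 DE CF.
Read back as little-endian, the first byte is least significant, giving 0xCFDEF25068A78241.
0xCFDEF25068A78241 = 14978675837847962177.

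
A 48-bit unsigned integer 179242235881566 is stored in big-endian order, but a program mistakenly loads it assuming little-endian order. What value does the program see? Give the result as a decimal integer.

103804193539491

179242235881566 in 48-bit hexadecimal is 0xA30515CC685E.
Stored big-endian, the bytes at ascending addresses are A3 05 15 CC 68 5E.
Read back as little-endian, the first byte is least significant, giving 0x5E68CC1505A3.
0x5E68CC1505A3 = 103804193539491.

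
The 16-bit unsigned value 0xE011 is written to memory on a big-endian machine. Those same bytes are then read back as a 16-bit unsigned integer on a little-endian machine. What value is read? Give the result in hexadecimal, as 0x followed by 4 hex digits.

Stored big-endian, the bytes at ascending addresses are E0 11.
Read back as little-endian, the first byte is least significant, giving 0x11E0.

0x11E0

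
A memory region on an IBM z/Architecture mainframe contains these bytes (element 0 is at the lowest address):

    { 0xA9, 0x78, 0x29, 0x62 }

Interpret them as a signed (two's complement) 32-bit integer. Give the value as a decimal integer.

Big-endian: lowest address holds the most-significant byte.
The bytes are already most-significant first: 0xA9782962.
Top bit is set, so as a signed 32-bit value this is 0xA9782962 − 2^32 = -1451742878.

-1451742878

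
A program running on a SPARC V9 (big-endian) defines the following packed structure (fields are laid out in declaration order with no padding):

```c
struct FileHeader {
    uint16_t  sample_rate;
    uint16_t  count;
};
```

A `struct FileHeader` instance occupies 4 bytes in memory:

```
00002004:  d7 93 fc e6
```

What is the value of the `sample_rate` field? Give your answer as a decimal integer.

`sample_rate` is the first field, at byte offset 0, occupying 2 bytes.
Bytes at offsets 0..1: D7 93.
Big-endian: lowest address holds the most-significant byte.
The bytes are already most-significant first: 0xD793.
0xD793 = 55187.

55187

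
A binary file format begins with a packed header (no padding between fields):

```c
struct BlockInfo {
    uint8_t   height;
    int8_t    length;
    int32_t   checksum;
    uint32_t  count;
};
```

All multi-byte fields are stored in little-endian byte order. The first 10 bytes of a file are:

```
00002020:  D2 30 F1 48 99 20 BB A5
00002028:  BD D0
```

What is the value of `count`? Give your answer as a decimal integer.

`count` follows `height` (1 B), `length` (1 B), `checksum` (4 B), so it starts at offset 1 + 1 + 4 = 6 and occupies 4 bytes.
Bytes at offsets 6..9: BB A5 BD D0.
Little-endian stores the least-significant byte at the lowest address.
Reassemble most-significant byte first: D0 BD A5 BB → 0xD0BDA5BB.
0xD0BDA5BB = 3502089659.

3502089659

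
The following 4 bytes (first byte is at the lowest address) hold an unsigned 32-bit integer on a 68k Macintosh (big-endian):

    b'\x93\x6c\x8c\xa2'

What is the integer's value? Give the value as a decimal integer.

2473364642

Big-endian: lowest address holds the most-significant byte.
The bytes are already most-significant first: 0x936C8CA2.
0x936C8CA2 = 2473364642.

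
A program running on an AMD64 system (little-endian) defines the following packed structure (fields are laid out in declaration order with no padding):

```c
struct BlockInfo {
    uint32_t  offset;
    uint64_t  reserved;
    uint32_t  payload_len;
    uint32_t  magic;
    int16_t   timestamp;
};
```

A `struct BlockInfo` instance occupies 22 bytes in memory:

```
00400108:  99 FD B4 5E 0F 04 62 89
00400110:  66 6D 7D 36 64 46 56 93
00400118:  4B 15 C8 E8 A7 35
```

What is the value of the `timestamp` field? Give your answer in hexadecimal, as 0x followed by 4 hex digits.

`timestamp` follows `offset` (4 B), `reserved` (8 B), `payload_len` (4 B), `magic` (4 B), so it starts at offset 4 + 8 + 4 + 4 = 20 and occupies 2 bytes.
Bytes at offsets 20..21: A7 35.
Little-endian: lowest address holds the least-significant byte.
Reassemble most-significant byte first: 35 A7 → 0x35A7.

0x35A7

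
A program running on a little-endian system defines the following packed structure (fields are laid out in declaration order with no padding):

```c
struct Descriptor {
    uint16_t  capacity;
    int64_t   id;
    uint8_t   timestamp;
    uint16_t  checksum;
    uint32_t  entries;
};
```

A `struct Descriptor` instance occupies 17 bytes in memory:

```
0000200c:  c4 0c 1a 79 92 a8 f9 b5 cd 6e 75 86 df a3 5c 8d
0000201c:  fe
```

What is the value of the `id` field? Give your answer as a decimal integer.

7984237798277413146

`id` follows `capacity` (2 bytes), so it starts at byte offset 2 and occupies 8 bytes.
Bytes at offsets 2..9: 1A 79 92 A8 F9 B5 CD 6E.
Little-endian stores the least-significant byte at the lowest address.
Reassemble most-significant byte first: 6E CD B5 F9 A8 92 79 1A → 0x6ECDB5F9A892791A.
0x6ECDB5F9A892791A = 7984237798277413146.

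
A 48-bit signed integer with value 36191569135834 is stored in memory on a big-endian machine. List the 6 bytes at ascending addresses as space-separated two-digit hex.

36191569135834 in hexadecimal, padded to 48 bits, is 0x20EA819F48DA.
Split into bytes (most-significant first): 20 EA 81 9F 48 DA.
Big-endian stores the most-significant byte at the lowest address.
So the memory order matches the most-significant-first order: 20 EA 81 9F 48 DA.

20 EA 81 9F 48 DA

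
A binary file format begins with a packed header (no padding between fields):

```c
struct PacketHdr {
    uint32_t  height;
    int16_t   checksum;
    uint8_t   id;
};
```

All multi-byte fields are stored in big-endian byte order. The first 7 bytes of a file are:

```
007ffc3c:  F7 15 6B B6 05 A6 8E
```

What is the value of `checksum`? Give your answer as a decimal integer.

`checksum` follows `height` (4 bytes), so it starts at byte offset 4 and occupies 2 bytes.
Bytes at offsets 4..5: 05 A6.
Big-endian: lowest address holds the most-significant byte.
The bytes are already most-significant first: 0x05A6.
0x05A6 = 1446.

1446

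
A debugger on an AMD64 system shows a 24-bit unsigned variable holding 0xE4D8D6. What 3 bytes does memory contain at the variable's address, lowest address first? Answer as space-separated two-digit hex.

D6 D8 E4

Split into bytes (most-significant first): E4 D8 D6.
In little-endian order the low byte comes first in memory.
So at ascending addresses the bytes are D6 D8 E4.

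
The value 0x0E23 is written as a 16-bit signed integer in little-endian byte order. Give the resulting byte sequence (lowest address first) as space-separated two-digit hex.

23 0E

Split into bytes (most-significant first): 0E 23.
In little-endian order the low byte comes first in memory.
So at ascending addresses the bytes are 23 0E.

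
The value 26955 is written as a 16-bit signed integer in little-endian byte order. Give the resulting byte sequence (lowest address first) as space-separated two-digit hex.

26955 in hexadecimal, padded to 16 bits, is 0x694B.
Split into bytes (most-significant first): 69 4B.
In little-endian order the low byte comes first in memory.
So at ascending addresses the bytes are 4B 69.

4B 69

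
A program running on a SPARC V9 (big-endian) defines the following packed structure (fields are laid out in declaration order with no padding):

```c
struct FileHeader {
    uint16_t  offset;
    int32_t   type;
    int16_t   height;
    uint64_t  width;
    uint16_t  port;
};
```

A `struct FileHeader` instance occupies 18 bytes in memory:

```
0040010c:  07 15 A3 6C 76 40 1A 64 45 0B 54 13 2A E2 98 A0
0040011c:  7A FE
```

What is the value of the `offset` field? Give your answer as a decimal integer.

1813

`offset` is the first field, at byte offset 0, occupying 2 bytes.
Bytes at offsets 0..1: 07 15.
Big-endian stores the most-significant byte at the lowest address.
The bytes are already most-significant first: 0x0715.
0x0715 = 1813.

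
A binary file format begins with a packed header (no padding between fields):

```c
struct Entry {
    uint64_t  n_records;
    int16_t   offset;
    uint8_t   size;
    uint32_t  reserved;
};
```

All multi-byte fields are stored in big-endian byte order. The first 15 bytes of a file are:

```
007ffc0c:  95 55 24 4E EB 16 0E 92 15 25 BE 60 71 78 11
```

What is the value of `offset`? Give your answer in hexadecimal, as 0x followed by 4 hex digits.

`offset` follows `n_records` (8 bytes), so it starts at byte offset 8 and occupies 2 bytes.
Bytes at offsets 8..9: 15 25.
Big-endian stores the most-significant byte at the lowest address.
The bytes are already most-significant first: 0x1525.

0x1525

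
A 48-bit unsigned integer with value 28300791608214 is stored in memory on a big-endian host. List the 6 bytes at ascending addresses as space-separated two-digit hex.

19 BD 4A A1 73 96

28300791608214 in hexadecimal, padded to 48 bits, is 0x19BD4AA17396.
Split into bytes (most-significant first): 19 BD 4A A1 73 96.
Big-endian stores the most-significant byte at the lowest address.
So the memory order matches the most-significant-first order: 19 BD 4A A1 73 96.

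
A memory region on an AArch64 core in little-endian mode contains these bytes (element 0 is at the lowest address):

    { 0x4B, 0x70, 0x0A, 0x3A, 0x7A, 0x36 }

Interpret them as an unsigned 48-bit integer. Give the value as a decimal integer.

In little-endian order the low byte comes first in memory.
Reassemble most-significant byte first: 36 7A 3A 0A 70 4B → 0x367A3A0A704B.
0x367A3A0A704B = 59898587672651.

59898587672651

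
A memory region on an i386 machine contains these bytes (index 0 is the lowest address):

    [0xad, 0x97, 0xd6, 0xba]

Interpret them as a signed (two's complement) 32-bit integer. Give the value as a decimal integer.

-1160341587

Little-endian stores the least-significant byte at the lowest address.
Reassemble most-significant byte first: BA D6 97 AD → 0xBAD697AD.
Top bit is set, so as a signed 32-bit value this is 0xBAD697AD − 2^32 = -1160341587.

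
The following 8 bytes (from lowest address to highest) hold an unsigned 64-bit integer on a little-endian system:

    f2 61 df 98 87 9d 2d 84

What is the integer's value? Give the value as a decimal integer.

Little-endian stores the least-significant byte at the lowest address.
Reassemble most-significant byte first: 84 2D 9D 87 98 DF 61 F2 → 0x842D9D8798DF61F2.
0x842D9D8798DF61F2 = 9524441992669389298.

9524441992669389298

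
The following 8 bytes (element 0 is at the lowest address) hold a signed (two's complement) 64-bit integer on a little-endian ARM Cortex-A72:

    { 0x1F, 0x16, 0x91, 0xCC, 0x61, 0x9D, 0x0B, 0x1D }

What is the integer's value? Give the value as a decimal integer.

2092939495213176351

Little-endian stores the least-significant byte at the lowest address.
Reassemble most-significant byte first: 1D 0B 9D 61 CC 91 16 1F → 0x1D0B9D61CC91161F.
0x1D0B9D61CC91161F = 2092939495213176351.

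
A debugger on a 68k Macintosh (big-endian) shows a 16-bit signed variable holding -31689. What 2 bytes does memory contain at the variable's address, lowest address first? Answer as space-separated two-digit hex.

Two's complement of -31689 in 16 bits: 31689 = 0x7BC9; invert → 0x8436; add 1 → 0x8437.
Split into bytes (most-significant first): 84 37.
Big-endian: lowest address holds the most-significant byte.
So the memory order matches the most-significant-first order: 84 37.

84 37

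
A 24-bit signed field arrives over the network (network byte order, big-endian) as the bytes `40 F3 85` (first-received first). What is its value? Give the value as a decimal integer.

Big-endian: lowest address holds the most-significant byte.
The bytes are already most-significant first: 0x40F385.
0x40F385 = 4256645.

4256645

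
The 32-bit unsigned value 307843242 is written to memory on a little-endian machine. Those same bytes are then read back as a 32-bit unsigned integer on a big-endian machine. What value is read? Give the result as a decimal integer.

307843242 in 32-bit hexadecimal is 0x125950AA.
Stored little-endian, the bytes at ascending addresses are AA 50 59 12.
Read back as big-endian, the last byte is least significant, giving 0xAA505912.
0xAA505912 = 2857392402.

2857392402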